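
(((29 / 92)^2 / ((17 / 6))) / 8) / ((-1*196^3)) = -2523 / 4333639503872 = -0.00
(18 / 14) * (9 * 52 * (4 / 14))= 8424 / 49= 171.92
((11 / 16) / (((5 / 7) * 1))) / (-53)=-77 / 4240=-0.02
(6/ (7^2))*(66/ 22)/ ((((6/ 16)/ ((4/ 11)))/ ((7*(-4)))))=-768/ 77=-9.97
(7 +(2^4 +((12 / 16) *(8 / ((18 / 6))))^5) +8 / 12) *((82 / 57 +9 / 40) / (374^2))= 633431 / 956751840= 0.00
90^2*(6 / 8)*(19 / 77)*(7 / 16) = 115425 / 176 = 655.82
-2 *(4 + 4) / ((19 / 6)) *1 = -96 / 19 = -5.05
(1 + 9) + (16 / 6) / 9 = 278 / 27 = 10.30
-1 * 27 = -27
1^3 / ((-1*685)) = -1 / 685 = -0.00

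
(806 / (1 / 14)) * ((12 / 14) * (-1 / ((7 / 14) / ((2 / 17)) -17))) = 12896 / 17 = 758.59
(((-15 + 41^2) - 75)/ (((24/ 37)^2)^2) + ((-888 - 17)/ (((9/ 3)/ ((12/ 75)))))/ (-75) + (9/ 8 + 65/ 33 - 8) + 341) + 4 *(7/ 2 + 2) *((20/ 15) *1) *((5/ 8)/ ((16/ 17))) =4262464994521/ 456192000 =9343.58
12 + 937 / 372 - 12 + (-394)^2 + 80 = 57778489 / 372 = 155318.52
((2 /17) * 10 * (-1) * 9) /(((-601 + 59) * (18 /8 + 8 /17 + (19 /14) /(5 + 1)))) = 945 /142546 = 0.01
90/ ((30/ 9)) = 27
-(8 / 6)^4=-256 / 81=-3.16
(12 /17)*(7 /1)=4.94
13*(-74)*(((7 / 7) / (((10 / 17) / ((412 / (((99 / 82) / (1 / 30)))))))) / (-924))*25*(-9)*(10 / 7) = -345314710 / 53361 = -6471.29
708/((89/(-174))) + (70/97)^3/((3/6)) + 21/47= -5279823250315/3817711159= -1382.98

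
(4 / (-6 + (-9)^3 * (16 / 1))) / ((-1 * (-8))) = -1 / 23340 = -0.00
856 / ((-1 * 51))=-856 / 51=-16.78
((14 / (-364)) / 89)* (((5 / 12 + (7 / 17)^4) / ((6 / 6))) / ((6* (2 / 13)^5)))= -12750115937 / 34252964352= -0.37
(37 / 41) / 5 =37 / 205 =0.18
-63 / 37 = -1.70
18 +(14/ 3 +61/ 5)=523/ 15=34.87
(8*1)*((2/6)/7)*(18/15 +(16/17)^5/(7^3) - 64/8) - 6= -146413978254/17045383285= -8.59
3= 3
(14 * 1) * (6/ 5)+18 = 174/ 5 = 34.80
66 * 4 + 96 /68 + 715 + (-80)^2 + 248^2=1171035 /17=68884.41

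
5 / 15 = 1 / 3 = 0.33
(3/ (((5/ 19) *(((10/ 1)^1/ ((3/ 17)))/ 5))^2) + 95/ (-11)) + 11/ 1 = 858617/ 317900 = 2.70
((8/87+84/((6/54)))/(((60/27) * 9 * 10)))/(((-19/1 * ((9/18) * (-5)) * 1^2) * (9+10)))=3289/785175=0.00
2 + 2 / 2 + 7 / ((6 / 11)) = 95 / 6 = 15.83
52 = 52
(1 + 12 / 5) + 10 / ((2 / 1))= 42 / 5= 8.40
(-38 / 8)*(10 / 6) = -95 / 12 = -7.92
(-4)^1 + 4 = 0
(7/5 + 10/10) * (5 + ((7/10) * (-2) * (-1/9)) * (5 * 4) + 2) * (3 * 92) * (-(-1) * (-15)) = -100464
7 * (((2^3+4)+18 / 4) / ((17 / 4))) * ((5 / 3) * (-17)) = -770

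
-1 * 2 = -2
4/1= 4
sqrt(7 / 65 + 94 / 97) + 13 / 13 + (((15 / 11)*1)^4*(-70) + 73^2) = 5088.99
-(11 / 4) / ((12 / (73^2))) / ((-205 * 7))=0.85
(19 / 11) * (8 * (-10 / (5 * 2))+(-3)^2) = 19 / 11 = 1.73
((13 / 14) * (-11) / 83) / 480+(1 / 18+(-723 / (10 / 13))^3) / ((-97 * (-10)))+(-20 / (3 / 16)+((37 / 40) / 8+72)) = -2170956514258723 / 2536065000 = -856033.47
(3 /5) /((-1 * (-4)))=3 /20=0.15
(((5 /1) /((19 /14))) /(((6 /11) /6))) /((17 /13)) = 30.99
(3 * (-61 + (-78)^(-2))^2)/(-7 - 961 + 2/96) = -137732281129/11943267687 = -11.53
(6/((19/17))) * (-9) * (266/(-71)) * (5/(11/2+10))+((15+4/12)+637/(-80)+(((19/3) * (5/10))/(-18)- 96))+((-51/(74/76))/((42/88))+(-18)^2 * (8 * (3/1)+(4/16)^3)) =2352113651561/307831860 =7640.90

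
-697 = -697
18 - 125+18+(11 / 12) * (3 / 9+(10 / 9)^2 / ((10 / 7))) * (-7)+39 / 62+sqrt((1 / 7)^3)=-2894333 / 30132+sqrt(7) / 49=-96.00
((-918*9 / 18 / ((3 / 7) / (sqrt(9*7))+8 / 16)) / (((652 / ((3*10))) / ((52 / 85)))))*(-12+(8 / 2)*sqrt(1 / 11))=-235872*sqrt(7) / 18419 - 1926288*sqrt(11) / 202609+78624*sqrt(77) / 202609+5778864 / 18419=251.74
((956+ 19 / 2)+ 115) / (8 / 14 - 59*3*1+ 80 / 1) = -15127 / 1350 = -11.21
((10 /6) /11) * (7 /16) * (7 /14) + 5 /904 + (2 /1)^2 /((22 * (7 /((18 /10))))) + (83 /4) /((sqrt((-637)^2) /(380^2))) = 1787744899799 /380059680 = 4703.85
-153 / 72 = -17 / 8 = -2.12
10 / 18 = 5 / 9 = 0.56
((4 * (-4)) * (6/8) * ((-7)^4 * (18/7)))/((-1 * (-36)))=-2058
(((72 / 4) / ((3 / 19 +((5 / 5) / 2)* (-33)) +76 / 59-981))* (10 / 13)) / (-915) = 26904 / 1770890329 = 0.00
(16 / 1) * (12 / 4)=48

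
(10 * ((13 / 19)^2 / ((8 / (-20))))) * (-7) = 29575 / 361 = 81.93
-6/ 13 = -0.46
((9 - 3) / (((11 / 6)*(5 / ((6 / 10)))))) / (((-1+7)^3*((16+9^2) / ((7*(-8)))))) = -28 / 26675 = -0.00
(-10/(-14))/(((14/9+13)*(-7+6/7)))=-45/5633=-0.01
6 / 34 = 3 / 17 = 0.18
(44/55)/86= 2/215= 0.01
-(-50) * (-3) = -150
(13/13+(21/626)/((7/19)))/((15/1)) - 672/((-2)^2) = -1576837/9390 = -167.93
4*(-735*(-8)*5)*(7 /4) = 205800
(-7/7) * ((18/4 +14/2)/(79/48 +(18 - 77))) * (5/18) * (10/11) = 0.05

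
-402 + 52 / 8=-791 / 2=-395.50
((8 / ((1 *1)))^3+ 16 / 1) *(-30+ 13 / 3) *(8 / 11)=-9856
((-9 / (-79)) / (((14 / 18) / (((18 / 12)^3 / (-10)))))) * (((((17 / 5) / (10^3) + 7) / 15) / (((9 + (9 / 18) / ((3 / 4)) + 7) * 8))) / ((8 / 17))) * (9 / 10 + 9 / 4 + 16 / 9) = -128309186349 / 70784000000000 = -0.00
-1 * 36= -36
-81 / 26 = -3.12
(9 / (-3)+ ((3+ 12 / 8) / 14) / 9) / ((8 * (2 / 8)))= -83 / 56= -1.48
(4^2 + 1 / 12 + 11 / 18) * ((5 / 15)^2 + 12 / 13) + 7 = 102205 / 4212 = 24.27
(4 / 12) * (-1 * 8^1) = -8 / 3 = -2.67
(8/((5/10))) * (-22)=-352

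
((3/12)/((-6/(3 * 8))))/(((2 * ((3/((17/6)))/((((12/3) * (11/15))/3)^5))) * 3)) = -0.14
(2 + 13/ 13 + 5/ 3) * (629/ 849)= 8806/ 2547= 3.46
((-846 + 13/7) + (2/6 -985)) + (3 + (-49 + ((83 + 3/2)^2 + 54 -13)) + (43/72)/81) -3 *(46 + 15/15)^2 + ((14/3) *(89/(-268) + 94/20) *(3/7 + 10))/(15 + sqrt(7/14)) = -1604338348687/1228108392 -142423 *sqrt(2)/300830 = -1307.02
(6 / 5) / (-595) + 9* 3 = 80319 / 2975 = 27.00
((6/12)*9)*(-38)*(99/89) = -16929/89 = -190.21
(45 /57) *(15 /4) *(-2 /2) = -225 /76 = -2.96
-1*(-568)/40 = 71/5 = 14.20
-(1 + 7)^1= -8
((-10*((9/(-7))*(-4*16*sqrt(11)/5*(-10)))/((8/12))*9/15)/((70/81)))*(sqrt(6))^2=2519424*sqrt(11)/245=34106.06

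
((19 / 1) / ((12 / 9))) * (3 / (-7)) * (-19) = 3249 / 28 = 116.04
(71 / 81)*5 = 355 / 81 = 4.38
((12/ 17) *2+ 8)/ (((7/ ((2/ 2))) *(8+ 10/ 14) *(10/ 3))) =48/ 1037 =0.05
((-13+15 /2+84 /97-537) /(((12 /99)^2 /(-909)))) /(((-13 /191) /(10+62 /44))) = -453329343661887 /80704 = -5617185562.82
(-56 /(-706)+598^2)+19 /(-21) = 357603.17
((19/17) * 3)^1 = 57/17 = 3.35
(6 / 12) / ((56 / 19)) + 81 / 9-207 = -22157 / 112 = -197.83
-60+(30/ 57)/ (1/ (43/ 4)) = -2065/ 38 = -54.34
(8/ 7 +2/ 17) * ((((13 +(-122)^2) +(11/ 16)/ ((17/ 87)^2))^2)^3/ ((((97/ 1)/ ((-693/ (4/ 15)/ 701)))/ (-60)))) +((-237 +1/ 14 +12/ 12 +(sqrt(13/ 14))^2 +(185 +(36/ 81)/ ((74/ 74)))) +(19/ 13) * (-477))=21033539269022729185908702012797056235599393524586041245/ 661000049743134120534243016704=31820783186319581434754590.00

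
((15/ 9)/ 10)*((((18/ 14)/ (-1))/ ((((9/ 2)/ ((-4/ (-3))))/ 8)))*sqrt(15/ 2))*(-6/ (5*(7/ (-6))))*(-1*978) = 62592*sqrt(30)/ 245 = 1399.31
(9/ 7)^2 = 81/ 49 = 1.65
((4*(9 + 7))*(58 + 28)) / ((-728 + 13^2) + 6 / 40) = -110080 / 11177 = -9.85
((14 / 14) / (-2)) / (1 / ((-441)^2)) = -194481 / 2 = -97240.50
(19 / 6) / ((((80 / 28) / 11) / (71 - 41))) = 1463 / 4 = 365.75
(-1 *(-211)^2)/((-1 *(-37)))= -44521/37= -1203.27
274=274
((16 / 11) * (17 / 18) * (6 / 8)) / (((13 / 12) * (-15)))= -136 / 2145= -0.06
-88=-88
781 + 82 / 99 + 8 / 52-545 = 304996 / 1287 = 236.98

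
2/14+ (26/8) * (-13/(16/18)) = -10615/224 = -47.39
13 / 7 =1.86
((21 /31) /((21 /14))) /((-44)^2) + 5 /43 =150341 /1290344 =0.12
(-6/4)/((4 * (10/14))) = -21/40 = -0.52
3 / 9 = 1 / 3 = 0.33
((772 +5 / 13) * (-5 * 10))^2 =252054202500 / 169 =1491444985.21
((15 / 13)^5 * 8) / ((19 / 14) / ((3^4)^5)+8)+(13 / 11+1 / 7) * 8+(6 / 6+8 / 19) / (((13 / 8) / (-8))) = 1197833688005226834336 / 212131031984555212529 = 5.65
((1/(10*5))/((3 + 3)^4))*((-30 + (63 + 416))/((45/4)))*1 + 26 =18954449/729000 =26.00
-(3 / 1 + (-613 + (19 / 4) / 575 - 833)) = 3318881 / 2300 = 1442.99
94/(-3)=-94/3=-31.33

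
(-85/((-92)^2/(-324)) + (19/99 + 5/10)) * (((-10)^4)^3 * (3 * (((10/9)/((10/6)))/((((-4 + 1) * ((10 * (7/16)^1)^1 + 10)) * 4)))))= -165312200000000000/3613599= -45747245336.30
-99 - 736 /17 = -2419 /17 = -142.29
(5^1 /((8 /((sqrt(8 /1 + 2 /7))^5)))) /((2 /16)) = 16820 * sqrt(406) /343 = 988.09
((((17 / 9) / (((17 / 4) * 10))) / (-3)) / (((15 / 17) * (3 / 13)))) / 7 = -442 / 42525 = -0.01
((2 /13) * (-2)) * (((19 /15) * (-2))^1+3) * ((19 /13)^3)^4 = -61972817733852508 /4543126598883795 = -13.64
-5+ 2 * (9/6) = -2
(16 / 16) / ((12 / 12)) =1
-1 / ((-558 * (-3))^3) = -0.00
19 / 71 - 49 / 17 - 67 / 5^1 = -96649 / 6035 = -16.01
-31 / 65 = -0.48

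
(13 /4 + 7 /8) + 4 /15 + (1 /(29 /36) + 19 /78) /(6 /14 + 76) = 4270541 /968136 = 4.41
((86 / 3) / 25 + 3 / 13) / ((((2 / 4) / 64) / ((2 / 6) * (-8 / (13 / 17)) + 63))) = 398989184 / 38025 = 10492.81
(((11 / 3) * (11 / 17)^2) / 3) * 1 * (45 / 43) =6655 / 12427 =0.54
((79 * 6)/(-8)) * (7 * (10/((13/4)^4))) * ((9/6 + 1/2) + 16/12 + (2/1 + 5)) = -10971520/28561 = -384.14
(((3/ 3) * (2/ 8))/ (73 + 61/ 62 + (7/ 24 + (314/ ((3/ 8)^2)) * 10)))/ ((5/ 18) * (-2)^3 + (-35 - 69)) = -2511/ 23901846514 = -0.00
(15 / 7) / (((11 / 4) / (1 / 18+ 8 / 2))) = 3.16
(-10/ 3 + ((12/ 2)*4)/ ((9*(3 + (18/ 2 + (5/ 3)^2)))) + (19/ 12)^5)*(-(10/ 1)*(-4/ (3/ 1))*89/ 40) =20023007735/ 99283968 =201.67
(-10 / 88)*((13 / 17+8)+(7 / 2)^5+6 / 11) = -60.74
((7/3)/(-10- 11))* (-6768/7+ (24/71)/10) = 800852/7455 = 107.42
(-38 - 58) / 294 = -16 / 49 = -0.33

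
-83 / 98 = -0.85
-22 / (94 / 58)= -638 / 47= -13.57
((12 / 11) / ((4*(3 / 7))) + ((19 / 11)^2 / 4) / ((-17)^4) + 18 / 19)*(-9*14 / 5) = -76633622289 / 1920147790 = -39.91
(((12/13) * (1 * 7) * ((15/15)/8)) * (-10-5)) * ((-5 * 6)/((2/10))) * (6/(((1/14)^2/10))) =277830000/13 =21371538.46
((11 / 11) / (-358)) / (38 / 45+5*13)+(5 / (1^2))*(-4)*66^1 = -1400195325 / 1060754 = -1320.00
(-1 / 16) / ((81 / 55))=-55 / 1296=-0.04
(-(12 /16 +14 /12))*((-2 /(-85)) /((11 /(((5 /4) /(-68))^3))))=575 /22578733056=0.00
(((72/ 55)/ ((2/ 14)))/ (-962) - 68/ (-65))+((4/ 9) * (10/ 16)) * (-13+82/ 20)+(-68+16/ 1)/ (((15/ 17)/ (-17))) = 190558109/ 190476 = 1000.43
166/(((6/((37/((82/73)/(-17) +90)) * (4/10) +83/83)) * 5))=26969771/4185300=6.44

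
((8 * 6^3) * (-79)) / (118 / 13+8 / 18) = -7985952 / 557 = -14337.44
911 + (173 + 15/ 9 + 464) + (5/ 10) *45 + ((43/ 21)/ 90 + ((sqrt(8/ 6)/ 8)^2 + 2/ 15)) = 4754767/ 3024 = 1572.34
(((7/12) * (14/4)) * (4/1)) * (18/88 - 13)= -104.50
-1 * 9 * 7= -63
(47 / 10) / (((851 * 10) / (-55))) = -517 / 17020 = -0.03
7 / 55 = 0.13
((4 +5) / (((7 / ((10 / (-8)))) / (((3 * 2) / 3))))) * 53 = -2385 / 14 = -170.36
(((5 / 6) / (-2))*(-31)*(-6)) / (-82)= 155 / 164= 0.95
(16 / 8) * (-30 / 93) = -20 / 31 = -0.65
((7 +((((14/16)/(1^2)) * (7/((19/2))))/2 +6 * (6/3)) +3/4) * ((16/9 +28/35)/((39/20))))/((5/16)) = 104864/1235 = 84.91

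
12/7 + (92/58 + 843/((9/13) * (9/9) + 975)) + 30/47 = 27677359/5762764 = 4.80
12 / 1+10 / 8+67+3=333 / 4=83.25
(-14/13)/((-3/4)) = 56/39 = 1.44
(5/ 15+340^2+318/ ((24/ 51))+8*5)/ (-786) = -1395793/ 9432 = -147.98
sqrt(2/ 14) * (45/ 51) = 0.33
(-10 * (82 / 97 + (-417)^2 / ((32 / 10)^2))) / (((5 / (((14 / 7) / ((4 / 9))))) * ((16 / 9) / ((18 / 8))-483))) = 307420624593 / 969913088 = 316.96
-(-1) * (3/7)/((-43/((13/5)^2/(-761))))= 507/5726525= 0.00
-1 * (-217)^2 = -47089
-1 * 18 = -18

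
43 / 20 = 2.15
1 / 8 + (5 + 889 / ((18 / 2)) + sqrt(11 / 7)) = sqrt(77) / 7 + 7481 / 72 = 105.16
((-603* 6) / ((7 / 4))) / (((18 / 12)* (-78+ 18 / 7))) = 201 / 11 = 18.27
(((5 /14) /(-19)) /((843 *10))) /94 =-1 /42156744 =-0.00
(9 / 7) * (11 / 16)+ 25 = 2899 / 112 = 25.88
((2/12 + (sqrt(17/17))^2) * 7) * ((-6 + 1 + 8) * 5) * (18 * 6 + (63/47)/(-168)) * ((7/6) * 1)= 23212525/1504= 15433.86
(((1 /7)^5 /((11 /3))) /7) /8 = 3 /10353112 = 0.00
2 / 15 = 0.13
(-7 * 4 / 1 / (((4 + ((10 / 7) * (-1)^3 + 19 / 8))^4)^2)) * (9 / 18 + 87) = -0.01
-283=-283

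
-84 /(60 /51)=-71.40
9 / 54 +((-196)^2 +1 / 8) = 921991 / 24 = 38416.29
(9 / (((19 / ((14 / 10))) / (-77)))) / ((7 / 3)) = -2079 / 95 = -21.88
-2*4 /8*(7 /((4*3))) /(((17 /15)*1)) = -35 /68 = -0.51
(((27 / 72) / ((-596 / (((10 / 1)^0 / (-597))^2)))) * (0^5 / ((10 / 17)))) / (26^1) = 0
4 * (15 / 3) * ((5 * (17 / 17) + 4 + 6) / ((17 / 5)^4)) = 187500 / 83521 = 2.24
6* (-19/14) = -57/7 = -8.14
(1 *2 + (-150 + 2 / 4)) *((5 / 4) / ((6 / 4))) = -1475 / 12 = -122.92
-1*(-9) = 9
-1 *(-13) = 13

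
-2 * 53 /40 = -53 /20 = -2.65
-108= -108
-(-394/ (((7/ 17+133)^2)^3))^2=-22610986404649794649/ 4630806255912188242319837204389816172544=-0.00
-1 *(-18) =18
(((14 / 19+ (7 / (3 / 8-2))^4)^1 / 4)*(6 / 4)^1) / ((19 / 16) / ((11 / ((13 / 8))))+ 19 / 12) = 296612360352 / 4031413711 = 73.58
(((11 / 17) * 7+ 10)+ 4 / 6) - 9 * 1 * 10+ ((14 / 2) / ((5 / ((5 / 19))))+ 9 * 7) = -11081 / 969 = -11.44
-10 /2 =-5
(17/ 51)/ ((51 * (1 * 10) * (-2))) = -1/ 3060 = -0.00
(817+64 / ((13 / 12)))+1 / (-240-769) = 11491488 / 13117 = 876.08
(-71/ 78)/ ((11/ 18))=-213/ 143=-1.49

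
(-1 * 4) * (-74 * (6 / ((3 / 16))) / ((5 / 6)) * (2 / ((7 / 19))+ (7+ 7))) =7729152 / 35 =220832.91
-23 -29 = -52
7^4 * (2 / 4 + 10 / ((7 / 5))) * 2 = 36701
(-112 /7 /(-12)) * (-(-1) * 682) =909.33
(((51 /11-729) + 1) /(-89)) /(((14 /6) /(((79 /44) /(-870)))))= -628603 /87444280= -0.01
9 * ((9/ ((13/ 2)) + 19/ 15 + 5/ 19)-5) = -23181/ 1235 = -18.77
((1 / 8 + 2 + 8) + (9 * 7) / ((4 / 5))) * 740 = 131535 / 2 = 65767.50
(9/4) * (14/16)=63/32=1.97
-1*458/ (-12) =229/ 6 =38.17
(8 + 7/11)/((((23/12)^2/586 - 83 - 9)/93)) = -8.73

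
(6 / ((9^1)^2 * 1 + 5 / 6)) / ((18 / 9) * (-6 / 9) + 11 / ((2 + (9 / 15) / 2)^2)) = 14283 / 145336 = 0.10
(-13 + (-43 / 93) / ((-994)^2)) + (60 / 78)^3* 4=-2256845248699 / 201876503556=-11.18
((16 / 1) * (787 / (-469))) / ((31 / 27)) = -339984 / 14539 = -23.38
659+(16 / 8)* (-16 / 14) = 4597 / 7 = 656.71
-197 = -197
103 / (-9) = -103 / 9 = -11.44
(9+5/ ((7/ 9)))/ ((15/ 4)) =144/ 35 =4.11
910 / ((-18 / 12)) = -1820 / 3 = -606.67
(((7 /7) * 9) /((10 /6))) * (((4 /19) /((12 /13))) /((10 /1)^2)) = 117 /9500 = 0.01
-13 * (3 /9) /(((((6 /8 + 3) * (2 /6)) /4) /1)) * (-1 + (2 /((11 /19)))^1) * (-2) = 3744 /55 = 68.07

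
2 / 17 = 0.12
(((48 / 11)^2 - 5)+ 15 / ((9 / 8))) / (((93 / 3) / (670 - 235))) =1440865 / 3751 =384.13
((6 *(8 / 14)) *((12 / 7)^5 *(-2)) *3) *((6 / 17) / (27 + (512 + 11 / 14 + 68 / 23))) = -9889579008 / 49933109597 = -0.20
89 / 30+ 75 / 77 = 9103 / 2310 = 3.94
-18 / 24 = -3 / 4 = -0.75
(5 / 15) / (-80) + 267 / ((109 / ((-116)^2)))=862260371 / 26160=32961.02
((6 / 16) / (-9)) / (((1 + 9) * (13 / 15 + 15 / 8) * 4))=-1 / 2632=-0.00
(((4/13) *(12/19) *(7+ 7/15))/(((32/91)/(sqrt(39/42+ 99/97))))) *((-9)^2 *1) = 2268 *sqrt(3594626)/9215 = 466.63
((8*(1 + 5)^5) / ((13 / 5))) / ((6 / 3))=155520 / 13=11963.08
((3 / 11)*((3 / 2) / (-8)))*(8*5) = -45 / 22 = -2.05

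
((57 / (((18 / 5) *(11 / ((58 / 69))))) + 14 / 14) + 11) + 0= 30079 / 2277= 13.21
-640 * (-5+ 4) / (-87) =-640 / 87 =-7.36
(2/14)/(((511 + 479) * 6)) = 1/41580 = 0.00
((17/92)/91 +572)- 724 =-1272527/8372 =-152.00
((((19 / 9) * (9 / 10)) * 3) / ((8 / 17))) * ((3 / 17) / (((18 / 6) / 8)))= 57 / 10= 5.70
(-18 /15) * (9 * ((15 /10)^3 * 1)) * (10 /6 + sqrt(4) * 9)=-14337 /20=-716.85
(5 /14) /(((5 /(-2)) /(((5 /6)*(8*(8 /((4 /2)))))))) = -80 /21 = -3.81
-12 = -12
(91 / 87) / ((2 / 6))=91 / 29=3.14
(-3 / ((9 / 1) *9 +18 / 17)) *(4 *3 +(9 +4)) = -85 / 93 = -0.91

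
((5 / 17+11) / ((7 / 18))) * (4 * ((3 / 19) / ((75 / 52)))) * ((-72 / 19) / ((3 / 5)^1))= -80.32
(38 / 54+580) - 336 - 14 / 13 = 85513 / 351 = 243.63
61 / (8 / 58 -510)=-1769 / 14786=-0.12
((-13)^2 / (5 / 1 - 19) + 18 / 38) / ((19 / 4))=-6170 / 2527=-2.44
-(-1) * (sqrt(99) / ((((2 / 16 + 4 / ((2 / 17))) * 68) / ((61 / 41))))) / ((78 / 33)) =671 * sqrt(11) / 824551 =0.00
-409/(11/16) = -6544/11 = -594.91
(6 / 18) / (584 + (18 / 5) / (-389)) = 1945 / 3407586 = 0.00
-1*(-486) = 486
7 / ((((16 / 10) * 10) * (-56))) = -1 / 128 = -0.01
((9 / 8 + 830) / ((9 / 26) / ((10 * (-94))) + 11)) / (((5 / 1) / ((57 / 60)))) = 14.36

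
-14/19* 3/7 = -6/19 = -0.32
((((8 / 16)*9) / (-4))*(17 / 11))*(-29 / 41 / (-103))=-0.01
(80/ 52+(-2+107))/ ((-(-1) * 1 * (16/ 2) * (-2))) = -1385/ 208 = -6.66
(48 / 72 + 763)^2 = 5248681 / 9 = 583186.78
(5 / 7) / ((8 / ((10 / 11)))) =25 / 308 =0.08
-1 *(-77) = 77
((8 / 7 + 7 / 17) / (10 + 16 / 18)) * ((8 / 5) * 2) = 2664 / 5831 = 0.46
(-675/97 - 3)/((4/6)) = -1449/97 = -14.94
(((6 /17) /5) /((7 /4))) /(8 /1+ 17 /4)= 96 /29155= 0.00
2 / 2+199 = 200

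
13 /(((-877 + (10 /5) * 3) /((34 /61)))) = -34 /4087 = -0.01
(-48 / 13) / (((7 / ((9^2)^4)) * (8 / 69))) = -195838928.51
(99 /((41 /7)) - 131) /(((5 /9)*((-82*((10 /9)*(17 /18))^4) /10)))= 1812353047542 /87749250625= 20.65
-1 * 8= -8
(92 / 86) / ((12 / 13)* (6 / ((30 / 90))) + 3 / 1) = 598 / 10965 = 0.05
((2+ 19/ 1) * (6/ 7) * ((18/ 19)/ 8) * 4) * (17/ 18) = 153/ 19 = 8.05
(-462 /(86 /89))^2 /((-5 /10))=-845344962 /1849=-457190.35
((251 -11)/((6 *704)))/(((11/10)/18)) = 225/242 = 0.93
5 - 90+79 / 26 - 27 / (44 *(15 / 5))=-46999 / 572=-82.17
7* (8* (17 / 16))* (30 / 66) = 595 / 22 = 27.05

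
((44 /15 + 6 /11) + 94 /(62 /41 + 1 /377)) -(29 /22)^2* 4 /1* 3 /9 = 179100067 /2833215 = 63.21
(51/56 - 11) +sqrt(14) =-565/56 +sqrt(14) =-6.35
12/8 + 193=389/2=194.50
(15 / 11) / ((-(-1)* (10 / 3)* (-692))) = -9 / 15224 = -0.00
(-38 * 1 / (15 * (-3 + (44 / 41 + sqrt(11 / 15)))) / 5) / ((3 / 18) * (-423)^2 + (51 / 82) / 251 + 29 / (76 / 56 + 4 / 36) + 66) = 0.00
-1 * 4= -4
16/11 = 1.45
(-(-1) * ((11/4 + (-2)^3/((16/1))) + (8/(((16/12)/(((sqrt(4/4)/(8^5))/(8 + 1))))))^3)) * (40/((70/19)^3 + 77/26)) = 119118786276392095115/70106472446410358784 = 1.70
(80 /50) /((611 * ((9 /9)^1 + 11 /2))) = 16 /39715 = 0.00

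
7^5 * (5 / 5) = 16807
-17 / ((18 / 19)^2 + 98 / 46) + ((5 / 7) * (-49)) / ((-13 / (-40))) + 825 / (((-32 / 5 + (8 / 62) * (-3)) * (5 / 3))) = -64034307801 / 343828316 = -186.24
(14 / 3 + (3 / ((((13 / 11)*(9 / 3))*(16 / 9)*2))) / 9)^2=34304449 / 1557504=22.03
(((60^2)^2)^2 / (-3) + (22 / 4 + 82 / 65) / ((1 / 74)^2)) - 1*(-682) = -3639167997548968 / 65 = -55987199962291.82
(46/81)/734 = 23/29727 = 0.00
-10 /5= -2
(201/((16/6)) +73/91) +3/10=278377/3640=76.48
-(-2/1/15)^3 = 8/3375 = 0.00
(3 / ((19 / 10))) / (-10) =-3 / 19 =-0.16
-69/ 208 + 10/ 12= 313/ 624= 0.50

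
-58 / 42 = -29 / 21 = -1.38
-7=-7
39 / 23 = 1.70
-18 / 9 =-2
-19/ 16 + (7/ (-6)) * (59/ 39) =-5527/ 1872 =-2.95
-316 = -316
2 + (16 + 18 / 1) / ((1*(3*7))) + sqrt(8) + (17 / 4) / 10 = 2*sqrt(2) + 3397 / 840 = 6.87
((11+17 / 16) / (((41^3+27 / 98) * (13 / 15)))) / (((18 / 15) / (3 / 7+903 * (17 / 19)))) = 363128535 / 2669293432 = 0.14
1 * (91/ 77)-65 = -702/ 11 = -63.82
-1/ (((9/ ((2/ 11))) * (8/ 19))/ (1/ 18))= -19/ 7128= -0.00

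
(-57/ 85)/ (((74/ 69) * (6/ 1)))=-1311/ 12580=-0.10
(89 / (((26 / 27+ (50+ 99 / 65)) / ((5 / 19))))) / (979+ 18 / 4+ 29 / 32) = 24991200 / 55131380647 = 0.00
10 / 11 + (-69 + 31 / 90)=-67069 / 990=-67.75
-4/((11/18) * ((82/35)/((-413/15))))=34692/451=76.92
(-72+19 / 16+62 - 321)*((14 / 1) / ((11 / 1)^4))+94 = 10973093 / 117128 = 93.68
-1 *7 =-7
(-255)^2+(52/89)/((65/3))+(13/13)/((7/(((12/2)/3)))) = 65025.31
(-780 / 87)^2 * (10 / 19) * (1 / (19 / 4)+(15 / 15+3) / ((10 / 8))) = 43804800 / 303601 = 144.28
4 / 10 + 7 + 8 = 77 / 5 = 15.40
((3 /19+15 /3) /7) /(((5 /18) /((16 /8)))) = 504 /95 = 5.31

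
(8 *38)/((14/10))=1520/7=217.14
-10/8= -5/4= -1.25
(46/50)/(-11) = -0.08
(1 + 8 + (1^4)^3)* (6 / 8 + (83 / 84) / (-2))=215 / 84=2.56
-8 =-8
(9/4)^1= 9/4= 2.25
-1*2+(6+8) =12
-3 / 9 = -1 / 3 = -0.33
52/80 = 13/20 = 0.65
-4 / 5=-0.80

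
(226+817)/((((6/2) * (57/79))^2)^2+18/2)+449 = 482.70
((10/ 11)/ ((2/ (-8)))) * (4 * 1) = -160/ 11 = -14.55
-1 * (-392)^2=-153664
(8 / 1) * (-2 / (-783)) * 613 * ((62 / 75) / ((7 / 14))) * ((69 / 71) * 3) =27972416 / 463275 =60.38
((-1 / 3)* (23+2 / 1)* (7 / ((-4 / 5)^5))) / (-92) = -546875 / 282624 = -1.93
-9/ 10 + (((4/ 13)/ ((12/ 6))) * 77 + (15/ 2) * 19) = 9974/ 65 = 153.45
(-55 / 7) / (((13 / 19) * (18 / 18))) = -1045 / 91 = -11.48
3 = 3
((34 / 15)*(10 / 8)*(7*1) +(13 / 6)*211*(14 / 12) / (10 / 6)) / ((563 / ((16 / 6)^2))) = 108752 / 25335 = 4.29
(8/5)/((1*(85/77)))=616/425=1.45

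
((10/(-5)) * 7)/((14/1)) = -1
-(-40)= 40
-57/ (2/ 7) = -399/ 2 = -199.50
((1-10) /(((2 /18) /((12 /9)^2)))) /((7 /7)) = -144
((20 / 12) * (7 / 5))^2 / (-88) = -49 / 792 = -0.06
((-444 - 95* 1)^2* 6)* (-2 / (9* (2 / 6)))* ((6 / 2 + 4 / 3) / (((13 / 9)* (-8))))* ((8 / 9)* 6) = 2324168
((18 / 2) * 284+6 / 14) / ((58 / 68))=608430 / 203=2997.19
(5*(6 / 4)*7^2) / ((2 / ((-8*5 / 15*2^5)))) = -15680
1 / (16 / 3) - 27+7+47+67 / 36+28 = 57.05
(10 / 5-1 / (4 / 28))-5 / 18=-95 / 18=-5.28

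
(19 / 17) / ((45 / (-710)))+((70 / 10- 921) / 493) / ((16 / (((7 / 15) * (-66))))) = -1248139 / 88740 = -14.07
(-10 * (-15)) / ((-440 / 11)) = -15 / 4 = -3.75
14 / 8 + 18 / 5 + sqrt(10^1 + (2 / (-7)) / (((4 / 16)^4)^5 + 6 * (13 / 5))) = 5 * sqrt(2936653519532793374439374858) / 85761906966533 + 107 / 20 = 8.51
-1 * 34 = -34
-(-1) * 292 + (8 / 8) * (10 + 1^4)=303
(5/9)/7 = 5/63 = 0.08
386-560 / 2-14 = 92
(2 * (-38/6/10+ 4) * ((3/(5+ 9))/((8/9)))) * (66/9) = 3333/280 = 11.90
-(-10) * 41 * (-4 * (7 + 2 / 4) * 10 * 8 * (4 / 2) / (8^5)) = -60.06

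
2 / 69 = 0.03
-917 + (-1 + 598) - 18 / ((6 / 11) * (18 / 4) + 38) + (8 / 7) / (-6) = -2996338 / 9345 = -320.64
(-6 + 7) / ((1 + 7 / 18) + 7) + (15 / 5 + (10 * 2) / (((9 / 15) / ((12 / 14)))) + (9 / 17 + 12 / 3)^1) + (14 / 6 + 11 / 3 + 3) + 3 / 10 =8179497 / 179690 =45.52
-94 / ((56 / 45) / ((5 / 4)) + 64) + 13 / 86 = -407197 / 314416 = -1.30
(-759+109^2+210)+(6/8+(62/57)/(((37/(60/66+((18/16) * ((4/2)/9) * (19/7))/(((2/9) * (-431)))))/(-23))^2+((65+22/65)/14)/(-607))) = 137398412423806992342844739/12123646639581997690116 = 11333.09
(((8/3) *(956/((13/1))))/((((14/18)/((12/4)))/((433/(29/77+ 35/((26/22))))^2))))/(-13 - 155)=-211457781249/225330121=-938.44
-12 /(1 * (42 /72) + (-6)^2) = -144 /439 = -0.33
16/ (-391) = -16/ 391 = -0.04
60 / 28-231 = -1602 / 7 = -228.86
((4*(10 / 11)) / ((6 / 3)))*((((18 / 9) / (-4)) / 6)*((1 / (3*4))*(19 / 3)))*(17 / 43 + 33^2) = -1112545 / 12771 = -87.11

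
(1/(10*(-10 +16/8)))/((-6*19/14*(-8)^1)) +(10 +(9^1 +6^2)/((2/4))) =3647993/36480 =100.00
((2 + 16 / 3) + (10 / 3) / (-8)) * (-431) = -35773 / 12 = -2981.08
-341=-341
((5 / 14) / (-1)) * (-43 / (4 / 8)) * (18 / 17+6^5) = 28425150 / 119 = 238866.81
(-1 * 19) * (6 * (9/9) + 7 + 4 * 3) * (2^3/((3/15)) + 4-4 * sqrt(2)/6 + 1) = -21375 + 950 * sqrt(2)/3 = -20927.17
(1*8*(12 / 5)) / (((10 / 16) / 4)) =3072 / 25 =122.88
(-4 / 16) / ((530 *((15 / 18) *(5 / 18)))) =-27 / 13250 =-0.00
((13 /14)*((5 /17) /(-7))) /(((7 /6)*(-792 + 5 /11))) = 2145 /50770517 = 0.00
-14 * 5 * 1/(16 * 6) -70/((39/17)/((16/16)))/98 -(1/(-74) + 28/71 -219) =832219095/3824912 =217.58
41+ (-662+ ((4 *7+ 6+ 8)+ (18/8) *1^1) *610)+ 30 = 52803/2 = 26401.50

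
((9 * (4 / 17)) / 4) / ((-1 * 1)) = -9 / 17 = -0.53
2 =2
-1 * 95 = -95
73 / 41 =1.78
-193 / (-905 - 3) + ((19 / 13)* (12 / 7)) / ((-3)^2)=121697 / 247884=0.49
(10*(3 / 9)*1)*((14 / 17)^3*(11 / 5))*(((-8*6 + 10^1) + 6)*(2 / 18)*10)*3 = -19317760 / 44217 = -436.89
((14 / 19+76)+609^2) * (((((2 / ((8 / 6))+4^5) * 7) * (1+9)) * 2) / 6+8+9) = 168771426564 / 19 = 8882706661.26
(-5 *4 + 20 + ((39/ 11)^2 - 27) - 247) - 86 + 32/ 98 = -2057975/ 5929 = -347.10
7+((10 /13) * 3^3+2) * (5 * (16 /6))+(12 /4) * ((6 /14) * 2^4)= 90407 /273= 331.16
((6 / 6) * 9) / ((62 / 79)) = 711 / 62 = 11.47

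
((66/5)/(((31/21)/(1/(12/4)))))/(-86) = -231/6665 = -0.03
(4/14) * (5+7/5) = 64/35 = 1.83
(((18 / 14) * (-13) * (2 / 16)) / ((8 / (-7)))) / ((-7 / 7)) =-117 / 64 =-1.83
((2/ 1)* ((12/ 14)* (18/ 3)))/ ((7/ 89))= 6408/ 49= 130.78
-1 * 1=-1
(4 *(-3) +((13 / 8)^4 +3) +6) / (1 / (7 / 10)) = 113911 / 40960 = 2.78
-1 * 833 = -833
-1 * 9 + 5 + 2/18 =-35/9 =-3.89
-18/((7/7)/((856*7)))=-107856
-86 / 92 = -43 / 46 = -0.93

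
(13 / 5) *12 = 156 / 5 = 31.20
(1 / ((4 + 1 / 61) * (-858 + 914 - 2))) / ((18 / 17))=1037 / 238140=0.00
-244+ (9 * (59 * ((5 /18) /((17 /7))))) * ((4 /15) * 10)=-4184 /51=-82.04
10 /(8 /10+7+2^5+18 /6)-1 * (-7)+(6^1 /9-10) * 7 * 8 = -165454 /321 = -515.43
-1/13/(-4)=1/52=0.02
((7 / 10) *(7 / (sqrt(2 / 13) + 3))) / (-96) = -637 / 36800 + 49 *sqrt(26) / 110400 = -0.02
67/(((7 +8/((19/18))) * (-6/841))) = -1070593/1662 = -644.16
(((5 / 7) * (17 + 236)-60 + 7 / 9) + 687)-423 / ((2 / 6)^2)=-188906 / 63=-2998.51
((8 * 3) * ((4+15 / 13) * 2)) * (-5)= -16080 / 13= -1236.92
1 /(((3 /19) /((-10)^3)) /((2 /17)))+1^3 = -37949 /51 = -744.10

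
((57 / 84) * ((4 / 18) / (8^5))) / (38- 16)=19 / 90832896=0.00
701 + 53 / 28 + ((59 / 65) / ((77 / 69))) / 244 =429195443 / 610610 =702.90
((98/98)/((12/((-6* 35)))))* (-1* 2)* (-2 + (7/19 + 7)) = 3570/19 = 187.89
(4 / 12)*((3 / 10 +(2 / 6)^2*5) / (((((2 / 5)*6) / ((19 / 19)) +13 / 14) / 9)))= 0.77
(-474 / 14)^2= 56169 / 49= 1146.31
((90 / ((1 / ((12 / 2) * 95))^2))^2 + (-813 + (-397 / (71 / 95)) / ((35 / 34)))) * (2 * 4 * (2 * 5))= 33996234580507158160 / 497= 68402886479893678.39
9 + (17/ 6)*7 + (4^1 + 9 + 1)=257/ 6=42.83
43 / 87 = 0.49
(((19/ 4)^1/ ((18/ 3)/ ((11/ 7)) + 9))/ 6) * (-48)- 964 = -136342/ 141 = -966.96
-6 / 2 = -3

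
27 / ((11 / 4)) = 9.82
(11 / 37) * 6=66 / 37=1.78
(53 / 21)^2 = 2809 / 441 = 6.37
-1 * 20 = -20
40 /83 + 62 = 5186 /83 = 62.48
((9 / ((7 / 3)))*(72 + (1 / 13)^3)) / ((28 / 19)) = 81148905 / 430612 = 188.45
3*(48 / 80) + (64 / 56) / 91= 1.81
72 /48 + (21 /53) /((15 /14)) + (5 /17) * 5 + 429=3895387 /9010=432.34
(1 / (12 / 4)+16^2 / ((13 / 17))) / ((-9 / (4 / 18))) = -26138 / 3159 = -8.27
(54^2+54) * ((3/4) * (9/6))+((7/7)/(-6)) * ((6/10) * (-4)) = 3341.65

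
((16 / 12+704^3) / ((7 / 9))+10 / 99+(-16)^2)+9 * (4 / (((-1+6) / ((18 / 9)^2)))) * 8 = 222058866398 / 495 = 448603770.50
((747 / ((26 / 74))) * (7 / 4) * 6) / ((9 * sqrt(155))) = 64491 * sqrt(155) / 4030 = 199.23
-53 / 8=-6.62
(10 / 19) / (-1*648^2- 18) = -5 / 3989259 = -0.00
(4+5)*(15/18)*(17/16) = 255/32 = 7.97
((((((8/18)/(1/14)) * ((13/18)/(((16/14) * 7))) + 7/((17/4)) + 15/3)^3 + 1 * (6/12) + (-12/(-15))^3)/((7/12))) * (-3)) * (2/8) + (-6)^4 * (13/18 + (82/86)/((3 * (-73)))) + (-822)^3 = -3540493242574525543130719/6374537305101000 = -555411800.59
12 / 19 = 0.63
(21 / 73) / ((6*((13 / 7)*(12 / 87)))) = 1421 / 7592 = 0.19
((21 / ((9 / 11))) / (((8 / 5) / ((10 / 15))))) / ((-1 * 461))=-385 / 16596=-0.02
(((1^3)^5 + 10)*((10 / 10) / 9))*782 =8602 / 9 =955.78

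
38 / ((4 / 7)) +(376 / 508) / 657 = 66.50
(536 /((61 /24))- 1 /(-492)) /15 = 6329149 /450180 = 14.06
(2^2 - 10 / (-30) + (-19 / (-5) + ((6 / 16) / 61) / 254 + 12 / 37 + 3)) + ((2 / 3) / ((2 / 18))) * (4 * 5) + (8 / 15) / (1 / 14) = 3185690907 / 22931120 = 138.92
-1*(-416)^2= -173056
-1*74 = -74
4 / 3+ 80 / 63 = 164 / 63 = 2.60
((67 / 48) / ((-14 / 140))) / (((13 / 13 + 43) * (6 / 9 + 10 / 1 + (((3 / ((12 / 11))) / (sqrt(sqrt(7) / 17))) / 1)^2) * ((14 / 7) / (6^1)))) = 1800960 / 398708563 - 563805 * sqrt(7) / 72492466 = -0.02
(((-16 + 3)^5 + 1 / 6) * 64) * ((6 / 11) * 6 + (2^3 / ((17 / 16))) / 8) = -56175120512 / 561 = -100133904.66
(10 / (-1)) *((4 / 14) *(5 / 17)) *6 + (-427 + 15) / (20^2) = -72257 / 11900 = -6.07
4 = 4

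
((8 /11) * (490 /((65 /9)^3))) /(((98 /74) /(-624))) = -20715264 /46475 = -445.73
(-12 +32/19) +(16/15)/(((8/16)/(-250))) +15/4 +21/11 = -1349279/2508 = -537.99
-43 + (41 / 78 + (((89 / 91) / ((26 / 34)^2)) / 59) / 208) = -24048618781 / 566193264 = -42.47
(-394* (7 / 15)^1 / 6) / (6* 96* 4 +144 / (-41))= -56539 / 4244400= -0.01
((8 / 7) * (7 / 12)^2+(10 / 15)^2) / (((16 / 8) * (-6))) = -5 / 72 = -0.07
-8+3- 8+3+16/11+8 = -6/11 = -0.55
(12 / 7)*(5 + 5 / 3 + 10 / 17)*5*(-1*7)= -7400 / 17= -435.29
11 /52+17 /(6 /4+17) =1.13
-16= -16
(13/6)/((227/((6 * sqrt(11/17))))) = 13 * sqrt(187)/3859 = 0.05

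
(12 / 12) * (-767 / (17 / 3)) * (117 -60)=-131157 / 17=-7715.12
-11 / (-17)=11 / 17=0.65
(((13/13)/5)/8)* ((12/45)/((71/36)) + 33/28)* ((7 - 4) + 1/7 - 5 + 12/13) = -222003/7236320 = -0.03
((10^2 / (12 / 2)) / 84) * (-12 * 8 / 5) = -80 / 21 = -3.81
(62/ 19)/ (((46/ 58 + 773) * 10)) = 899/ 2131800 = 0.00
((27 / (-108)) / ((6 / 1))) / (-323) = 1 / 7752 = 0.00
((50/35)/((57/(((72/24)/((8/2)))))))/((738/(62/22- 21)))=-250/539847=-0.00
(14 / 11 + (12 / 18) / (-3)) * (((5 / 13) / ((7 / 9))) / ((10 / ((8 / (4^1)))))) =8 / 77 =0.10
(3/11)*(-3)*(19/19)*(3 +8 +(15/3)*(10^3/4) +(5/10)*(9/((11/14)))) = -125406/121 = -1036.41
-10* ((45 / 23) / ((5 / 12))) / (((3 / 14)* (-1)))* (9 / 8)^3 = 229635 / 736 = 312.00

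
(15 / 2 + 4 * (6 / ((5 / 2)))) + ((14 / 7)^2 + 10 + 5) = 36.10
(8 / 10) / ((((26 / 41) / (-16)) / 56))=-73472 / 65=-1130.34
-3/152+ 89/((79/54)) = 730275/12008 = 60.82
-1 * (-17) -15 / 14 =223 / 14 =15.93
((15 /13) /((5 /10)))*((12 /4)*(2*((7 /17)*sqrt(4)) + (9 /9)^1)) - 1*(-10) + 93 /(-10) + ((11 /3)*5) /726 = 19.05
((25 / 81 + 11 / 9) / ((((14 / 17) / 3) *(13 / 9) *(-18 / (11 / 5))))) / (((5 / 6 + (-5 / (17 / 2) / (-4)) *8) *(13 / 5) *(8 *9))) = -98549 / 78574860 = -0.00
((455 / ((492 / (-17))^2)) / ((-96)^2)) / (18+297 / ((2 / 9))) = 18785 / 431671762944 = 0.00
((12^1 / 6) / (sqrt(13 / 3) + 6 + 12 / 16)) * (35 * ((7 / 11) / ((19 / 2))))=317520 / 413611- 15680 * sqrt(39) / 413611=0.53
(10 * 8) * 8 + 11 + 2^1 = 653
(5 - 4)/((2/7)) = 7/2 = 3.50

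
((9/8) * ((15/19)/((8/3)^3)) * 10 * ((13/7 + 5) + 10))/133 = 0.06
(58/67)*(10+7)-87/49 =42485/3283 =12.94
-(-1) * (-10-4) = -14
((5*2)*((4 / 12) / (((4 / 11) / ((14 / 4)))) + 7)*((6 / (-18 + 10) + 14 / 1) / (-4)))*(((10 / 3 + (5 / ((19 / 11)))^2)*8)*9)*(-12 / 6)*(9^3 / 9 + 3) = 17295046125 / 361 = 47908715.03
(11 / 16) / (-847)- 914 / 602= -80475 / 52976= -1.52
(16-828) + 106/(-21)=-17158/21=-817.05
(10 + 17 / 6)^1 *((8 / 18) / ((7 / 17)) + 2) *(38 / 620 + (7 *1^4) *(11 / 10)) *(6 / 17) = 855734 / 7905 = 108.25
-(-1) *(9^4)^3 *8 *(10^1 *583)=13172513581473840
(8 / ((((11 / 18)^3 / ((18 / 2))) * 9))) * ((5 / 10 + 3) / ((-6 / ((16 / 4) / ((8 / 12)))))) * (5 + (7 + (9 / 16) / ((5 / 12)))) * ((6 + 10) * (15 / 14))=-37371456 / 1331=-28077.73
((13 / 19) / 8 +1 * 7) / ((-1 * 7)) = -1077 / 1064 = -1.01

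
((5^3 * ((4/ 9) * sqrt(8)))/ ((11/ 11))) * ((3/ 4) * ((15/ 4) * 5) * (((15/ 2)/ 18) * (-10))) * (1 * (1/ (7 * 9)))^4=-78125 * sqrt(2)/ 189035532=-0.00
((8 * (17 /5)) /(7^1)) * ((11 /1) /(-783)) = -1496 /27405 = -0.05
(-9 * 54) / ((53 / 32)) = -15552 / 53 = -293.43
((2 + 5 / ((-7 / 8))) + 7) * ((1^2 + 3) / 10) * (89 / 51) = 4094 / 1785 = 2.29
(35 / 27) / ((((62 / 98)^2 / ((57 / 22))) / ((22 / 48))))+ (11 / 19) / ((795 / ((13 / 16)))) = 4020222541 / 1045145160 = 3.85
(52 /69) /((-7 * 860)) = -0.00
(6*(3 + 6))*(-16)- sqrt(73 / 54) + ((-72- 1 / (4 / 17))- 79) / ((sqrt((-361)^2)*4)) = -4991085 / 5776- sqrt(438) / 18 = -865.27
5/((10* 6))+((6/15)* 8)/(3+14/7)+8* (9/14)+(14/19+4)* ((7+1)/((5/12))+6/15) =3938461/39900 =98.71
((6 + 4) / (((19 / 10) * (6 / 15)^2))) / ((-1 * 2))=-625 / 38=-16.45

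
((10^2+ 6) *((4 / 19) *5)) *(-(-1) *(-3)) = -6360 / 19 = -334.74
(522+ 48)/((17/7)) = 3990/17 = 234.71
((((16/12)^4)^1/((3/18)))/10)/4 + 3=469/135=3.47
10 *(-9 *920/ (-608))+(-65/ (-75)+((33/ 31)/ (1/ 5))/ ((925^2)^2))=137.05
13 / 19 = 0.68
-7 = -7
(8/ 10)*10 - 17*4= -60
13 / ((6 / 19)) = 247 / 6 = 41.17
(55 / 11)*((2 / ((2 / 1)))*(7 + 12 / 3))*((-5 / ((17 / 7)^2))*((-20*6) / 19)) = 294.48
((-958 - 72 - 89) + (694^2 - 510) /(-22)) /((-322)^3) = 0.00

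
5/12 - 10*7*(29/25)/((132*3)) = 419/1980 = 0.21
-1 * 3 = -3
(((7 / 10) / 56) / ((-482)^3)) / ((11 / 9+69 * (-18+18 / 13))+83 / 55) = 1287 / 13186612582141952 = 0.00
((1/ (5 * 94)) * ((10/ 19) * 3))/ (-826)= -3/ 737618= -0.00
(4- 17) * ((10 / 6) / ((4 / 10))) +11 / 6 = -157 / 3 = -52.33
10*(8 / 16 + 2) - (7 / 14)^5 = 799 / 32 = 24.97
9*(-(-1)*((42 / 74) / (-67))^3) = -83349 / 15234548239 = -0.00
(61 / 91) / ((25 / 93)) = 5673 / 2275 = 2.49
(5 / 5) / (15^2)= 1 / 225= 0.00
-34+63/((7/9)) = 47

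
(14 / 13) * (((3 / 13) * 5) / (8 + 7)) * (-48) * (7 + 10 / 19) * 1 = -7392 / 247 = -29.93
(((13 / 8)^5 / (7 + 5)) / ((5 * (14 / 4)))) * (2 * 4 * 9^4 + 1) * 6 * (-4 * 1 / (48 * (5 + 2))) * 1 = -19488798277 / 96337920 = -202.30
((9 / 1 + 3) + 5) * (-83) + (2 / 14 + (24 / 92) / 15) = -1135726 / 805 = -1410.84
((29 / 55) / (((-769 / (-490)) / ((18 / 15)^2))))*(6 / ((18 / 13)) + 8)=1261848 / 211475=5.97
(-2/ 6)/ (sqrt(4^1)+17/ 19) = -19/ 165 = -0.12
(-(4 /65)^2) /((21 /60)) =-64 /5915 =-0.01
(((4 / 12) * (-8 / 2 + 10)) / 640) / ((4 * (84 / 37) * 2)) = 37 / 215040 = 0.00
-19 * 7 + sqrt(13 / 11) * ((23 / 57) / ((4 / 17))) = -133 + 391 * sqrt(143) / 2508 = -131.14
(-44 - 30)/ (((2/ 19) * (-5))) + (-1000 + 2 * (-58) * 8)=-8937/ 5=-1787.40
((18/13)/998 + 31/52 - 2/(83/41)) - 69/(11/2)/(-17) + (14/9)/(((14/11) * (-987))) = 1238966597807/3577529719764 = 0.35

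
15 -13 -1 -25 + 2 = -22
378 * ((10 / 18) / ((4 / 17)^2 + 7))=60690 / 2039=29.76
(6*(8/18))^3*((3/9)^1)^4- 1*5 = -10423/2187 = -4.77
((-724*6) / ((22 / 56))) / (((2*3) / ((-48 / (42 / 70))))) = 1621760 / 11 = 147432.73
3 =3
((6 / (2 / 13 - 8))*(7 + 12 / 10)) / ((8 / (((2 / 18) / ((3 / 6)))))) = -533 / 3060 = -0.17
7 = 7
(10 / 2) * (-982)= -4910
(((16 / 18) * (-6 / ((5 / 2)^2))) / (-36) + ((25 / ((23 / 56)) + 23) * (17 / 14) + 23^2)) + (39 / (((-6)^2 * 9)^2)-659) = -28.13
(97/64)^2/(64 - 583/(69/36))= -216407/22626304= -0.01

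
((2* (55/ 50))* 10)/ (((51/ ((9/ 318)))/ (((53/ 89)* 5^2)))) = 275/ 1513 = 0.18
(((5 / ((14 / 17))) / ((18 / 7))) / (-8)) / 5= -17 / 288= -0.06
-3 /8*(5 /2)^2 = -2.34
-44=-44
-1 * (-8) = 8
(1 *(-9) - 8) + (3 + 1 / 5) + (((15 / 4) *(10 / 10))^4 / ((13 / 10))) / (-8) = -2184153 / 66560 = -32.81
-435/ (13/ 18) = -7830/ 13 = -602.31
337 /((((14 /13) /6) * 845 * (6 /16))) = 5.93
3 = 3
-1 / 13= -0.08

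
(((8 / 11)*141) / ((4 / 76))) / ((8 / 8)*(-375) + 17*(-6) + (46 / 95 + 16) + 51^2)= 339340 / 372801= 0.91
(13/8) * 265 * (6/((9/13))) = 44785/12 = 3732.08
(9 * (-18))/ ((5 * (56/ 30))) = -243/ 14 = -17.36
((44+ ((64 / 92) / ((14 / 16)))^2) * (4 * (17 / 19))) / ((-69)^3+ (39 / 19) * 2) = -0.00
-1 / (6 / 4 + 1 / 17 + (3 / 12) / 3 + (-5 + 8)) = -204 / 947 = -0.22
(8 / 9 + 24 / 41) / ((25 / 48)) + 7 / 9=3.61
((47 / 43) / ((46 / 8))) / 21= 188 / 20769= 0.01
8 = 8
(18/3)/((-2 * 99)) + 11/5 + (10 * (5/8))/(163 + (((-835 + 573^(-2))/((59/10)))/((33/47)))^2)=23872598832296414584154029/11001957180544811006029020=2.17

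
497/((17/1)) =497/17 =29.24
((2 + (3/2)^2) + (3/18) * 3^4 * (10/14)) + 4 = 501/28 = 17.89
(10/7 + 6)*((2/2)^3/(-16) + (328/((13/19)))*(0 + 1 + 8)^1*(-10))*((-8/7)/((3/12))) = 71792744/49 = 1465158.04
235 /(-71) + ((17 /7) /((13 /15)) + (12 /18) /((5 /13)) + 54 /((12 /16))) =7096666 /96915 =73.23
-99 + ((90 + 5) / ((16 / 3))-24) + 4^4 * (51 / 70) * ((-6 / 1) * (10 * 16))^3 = -165015903190.90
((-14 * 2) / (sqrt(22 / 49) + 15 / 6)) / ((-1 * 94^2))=3430 / 2511633 - 196 * sqrt(22) / 2511633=0.00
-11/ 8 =-1.38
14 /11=1.27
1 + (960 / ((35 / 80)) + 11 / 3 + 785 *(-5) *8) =-29201.05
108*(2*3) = 648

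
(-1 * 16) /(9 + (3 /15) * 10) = -16 /11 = -1.45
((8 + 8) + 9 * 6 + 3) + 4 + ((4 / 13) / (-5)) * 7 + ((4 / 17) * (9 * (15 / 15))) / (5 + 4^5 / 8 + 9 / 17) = 1130013 / 14755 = 76.59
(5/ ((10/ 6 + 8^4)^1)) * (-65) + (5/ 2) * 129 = 7927035/ 24586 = 322.42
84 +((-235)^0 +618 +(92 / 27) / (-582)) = 702.99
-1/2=-0.50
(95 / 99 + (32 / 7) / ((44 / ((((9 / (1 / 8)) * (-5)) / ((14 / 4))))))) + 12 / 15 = -216521 / 24255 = -8.93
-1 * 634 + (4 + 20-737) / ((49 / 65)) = -77411 / 49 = -1579.82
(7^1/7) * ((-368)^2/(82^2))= 33856/1681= 20.14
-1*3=-3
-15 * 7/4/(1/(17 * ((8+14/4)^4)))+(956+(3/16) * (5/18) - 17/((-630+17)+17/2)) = -603841090003/77376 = -7803984.31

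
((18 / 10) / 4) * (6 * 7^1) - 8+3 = 139 / 10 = 13.90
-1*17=-17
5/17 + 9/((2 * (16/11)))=1843/544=3.39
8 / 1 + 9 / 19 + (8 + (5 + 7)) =541 / 19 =28.47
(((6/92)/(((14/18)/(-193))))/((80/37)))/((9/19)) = -407037/25760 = -15.80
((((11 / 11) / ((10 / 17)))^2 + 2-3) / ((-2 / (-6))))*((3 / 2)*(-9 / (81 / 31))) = -5859 / 200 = -29.30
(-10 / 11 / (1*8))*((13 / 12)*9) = -195 / 176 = -1.11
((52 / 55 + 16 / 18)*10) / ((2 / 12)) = 3632 / 33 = 110.06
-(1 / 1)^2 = -1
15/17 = 0.88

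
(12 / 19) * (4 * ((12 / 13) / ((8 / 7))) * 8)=16.32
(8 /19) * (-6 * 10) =-480 /19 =-25.26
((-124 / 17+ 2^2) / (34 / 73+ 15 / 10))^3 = -1593413632 / 338608873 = -4.71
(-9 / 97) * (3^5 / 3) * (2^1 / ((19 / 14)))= -20412 / 1843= -11.08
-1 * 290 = -290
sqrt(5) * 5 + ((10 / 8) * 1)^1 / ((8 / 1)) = 5 / 32 + 5 * sqrt(5) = 11.34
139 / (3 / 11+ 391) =1529 / 4304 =0.36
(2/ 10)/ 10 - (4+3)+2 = -249/ 50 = -4.98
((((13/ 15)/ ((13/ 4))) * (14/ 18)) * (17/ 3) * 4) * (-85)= -32368/ 81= -399.60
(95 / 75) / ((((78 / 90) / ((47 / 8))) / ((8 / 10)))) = 893 / 130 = 6.87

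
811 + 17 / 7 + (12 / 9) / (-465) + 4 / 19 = 150957998 / 185535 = 813.64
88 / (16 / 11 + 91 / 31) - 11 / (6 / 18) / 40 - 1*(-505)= 31390319 / 59880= 524.22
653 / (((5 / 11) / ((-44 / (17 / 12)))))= -3792624 / 85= -44619.11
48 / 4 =12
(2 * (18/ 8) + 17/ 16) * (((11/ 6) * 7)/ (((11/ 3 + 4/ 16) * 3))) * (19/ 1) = 130207/ 1128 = 115.43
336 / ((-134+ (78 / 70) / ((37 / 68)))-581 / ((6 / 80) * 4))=-163170 / 1004573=-0.16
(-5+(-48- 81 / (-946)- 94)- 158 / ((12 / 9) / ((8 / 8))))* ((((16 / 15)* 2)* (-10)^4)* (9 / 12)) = -2008656000 / 473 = -4246630.02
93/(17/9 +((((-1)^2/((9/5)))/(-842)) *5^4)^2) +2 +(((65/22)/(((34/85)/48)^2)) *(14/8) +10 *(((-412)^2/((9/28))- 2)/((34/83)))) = 2580168273791687888/198993067911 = 12966121.39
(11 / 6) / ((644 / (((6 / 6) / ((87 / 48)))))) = 22 / 14007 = 0.00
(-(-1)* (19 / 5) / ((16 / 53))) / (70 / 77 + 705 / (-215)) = -25069 / 4720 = -5.31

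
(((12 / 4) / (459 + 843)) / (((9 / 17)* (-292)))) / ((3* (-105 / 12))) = 17 / 29939490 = 0.00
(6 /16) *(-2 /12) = -1 /16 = -0.06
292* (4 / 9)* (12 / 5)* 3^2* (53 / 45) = 247616 / 75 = 3301.55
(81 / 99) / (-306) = -1 / 374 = -0.00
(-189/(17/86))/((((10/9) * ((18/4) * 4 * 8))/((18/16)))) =-73143/10880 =-6.72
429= 429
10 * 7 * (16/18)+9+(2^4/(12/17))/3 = 709/9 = 78.78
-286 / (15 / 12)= -1144 / 5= -228.80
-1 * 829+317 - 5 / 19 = -9733 / 19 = -512.26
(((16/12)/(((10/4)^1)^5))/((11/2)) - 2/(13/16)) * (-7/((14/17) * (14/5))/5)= 14010856/9384375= 1.49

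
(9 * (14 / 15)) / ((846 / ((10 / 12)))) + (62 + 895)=809629 / 846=957.01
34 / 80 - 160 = -6383 / 40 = -159.58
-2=-2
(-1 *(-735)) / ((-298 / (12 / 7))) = -4.23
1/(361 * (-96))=-1/34656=-0.00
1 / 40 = 0.02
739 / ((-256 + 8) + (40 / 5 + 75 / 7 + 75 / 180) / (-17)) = -2.97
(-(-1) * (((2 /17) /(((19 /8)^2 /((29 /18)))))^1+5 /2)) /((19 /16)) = 2239016 /1049427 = 2.13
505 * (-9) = -4545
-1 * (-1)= 1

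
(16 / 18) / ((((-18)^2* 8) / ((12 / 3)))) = 1 / 729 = 0.00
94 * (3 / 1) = 282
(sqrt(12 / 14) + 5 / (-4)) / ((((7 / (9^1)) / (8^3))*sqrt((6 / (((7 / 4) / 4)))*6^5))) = -20*sqrt(7) / 21 + 16*sqrt(6) / 21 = -0.65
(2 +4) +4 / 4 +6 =13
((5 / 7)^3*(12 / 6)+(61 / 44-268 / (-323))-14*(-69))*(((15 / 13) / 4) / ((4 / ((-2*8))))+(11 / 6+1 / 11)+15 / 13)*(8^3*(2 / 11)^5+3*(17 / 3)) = 1652173523777622757 / 51815140510056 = 31885.92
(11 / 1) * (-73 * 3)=-2409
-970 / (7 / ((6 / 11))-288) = 5820 / 1651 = 3.53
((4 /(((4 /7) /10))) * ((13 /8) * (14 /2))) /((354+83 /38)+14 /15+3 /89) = 80787525 /36236566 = 2.23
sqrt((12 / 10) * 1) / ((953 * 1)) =sqrt(30) / 4765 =0.00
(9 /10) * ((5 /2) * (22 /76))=99 /152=0.65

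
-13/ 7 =-1.86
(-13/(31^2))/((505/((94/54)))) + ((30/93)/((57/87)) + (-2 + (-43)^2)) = 459954392896/248961465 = 1847.49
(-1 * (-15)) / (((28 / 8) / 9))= 270 / 7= 38.57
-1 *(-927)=927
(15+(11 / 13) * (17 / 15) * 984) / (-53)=-62311 / 3445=-18.09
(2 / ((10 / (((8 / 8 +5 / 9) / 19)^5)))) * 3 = 537824 / 243685283085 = 0.00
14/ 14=1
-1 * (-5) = 5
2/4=1/2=0.50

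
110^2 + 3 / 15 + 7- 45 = 60311 / 5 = 12062.20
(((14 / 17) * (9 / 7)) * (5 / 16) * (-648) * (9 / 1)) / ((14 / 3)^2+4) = -74.86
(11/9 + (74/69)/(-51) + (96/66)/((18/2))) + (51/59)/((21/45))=51399374/15986817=3.22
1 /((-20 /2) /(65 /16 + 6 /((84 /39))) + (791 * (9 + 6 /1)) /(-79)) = -60593 /9188935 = -0.01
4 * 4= 16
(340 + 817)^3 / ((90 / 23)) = 35622788539 / 90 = 395808761.54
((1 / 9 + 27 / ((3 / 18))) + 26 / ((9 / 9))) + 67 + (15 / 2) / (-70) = 64261 / 252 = 255.00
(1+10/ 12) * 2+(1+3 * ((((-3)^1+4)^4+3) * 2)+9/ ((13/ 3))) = 1199/ 39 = 30.74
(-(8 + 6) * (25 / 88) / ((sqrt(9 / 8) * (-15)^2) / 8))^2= 1568 / 88209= 0.02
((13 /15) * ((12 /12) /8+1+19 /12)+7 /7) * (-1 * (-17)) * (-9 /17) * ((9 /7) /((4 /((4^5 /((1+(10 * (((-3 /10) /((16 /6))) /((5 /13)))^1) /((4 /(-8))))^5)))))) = -222105600000 /337832071199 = -0.66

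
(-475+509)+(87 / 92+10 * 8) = 10575 / 92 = 114.95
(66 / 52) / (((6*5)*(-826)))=-11 / 214760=-0.00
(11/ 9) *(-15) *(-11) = 605/ 3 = 201.67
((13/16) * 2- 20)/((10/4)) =-147/20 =-7.35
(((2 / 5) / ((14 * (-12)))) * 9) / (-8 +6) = 3 / 280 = 0.01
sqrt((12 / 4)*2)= sqrt(6)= 2.45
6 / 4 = 3 / 2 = 1.50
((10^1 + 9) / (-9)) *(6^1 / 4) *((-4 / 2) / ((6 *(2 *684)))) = 1 / 1296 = 0.00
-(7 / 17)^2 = -49 / 289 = -0.17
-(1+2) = -3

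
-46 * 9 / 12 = -69 / 2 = -34.50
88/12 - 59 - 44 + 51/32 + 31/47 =-421481/4512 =-93.41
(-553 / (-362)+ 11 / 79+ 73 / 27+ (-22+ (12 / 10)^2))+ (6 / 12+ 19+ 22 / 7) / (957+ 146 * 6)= -667803643894 / 41280855525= -16.18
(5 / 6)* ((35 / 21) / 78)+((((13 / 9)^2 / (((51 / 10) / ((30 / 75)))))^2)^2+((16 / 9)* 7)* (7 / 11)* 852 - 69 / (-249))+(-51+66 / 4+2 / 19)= 6713.05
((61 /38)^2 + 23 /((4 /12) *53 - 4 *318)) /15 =13902487 /81506580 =0.17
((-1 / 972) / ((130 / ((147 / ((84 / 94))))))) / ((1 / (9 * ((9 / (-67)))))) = 329 / 209040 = 0.00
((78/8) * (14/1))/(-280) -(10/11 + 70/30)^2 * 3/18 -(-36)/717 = -136767827/62465040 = -2.19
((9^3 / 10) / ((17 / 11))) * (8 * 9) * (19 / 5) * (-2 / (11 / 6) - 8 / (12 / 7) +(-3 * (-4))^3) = 9446492808 / 425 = 22227041.90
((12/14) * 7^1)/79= 6/79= 0.08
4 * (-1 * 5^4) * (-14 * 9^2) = 2835000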